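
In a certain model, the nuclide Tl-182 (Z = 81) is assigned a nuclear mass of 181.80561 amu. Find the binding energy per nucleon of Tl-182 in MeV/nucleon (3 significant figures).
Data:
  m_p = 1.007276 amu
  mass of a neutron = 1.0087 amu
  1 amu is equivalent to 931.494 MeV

8.51 MeV/nucleon

Mass of separated nucleons = 81(1.007276) + 101(1.0087) = 81.589356 + 101.8787 = 183.468056 amu
The mass defect is 183.468056 − 181.80561 = 1.662446 amu.
Binding energy = Δm·c² = 1.662446 × 931.494 MeV/amu = 1548.56 MeV
Dividing by A = 182 gives 8.509 MeV per nucleon.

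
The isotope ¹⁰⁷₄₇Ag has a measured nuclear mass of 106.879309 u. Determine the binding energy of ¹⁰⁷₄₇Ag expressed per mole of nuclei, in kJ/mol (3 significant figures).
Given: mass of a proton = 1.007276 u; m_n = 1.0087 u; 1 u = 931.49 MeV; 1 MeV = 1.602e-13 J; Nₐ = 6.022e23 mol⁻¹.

8.85e+10 kJ/mol

The nucleus contains 47 protons and 107 − 47 = 60 neutrons.
Σm = 47·m_p + 60·m_n = 47.341972 + 60.5220 = 107.863972 u
Δm = 107.863972 − 106.879309 = 0.984663 u
Converting to energy: 0.984663 u × 931.49 MeV/u = 917.204 MeV
Per nucleus in joules: 917.204 MeV × 1.602e-13 J/MeV = 1.4694e-10 J
Per mole: 1.4694e-10 J × 6.022e23 mol⁻¹ = 8.8487e+13 J/mol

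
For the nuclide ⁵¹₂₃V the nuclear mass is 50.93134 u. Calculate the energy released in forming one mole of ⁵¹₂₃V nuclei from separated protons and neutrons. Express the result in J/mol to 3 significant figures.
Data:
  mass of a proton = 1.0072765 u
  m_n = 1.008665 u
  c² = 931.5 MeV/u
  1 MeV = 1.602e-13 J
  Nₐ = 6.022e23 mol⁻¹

The nucleus contains 23 protons and 51 − 23 = 28 neutrons.
Mass of separated nucleons = 23(1.0072765) + 28(1.008665) = 23.1673595 + 28.242620 = 51.4099795 u
Mass defect Δm = 51.4099795 − 50.93134 = 0.4786395 u
E_B = 0.4786395 × 931.5 = 445.853 MeV
Per nucleus in joules: 445.853 MeV × 1.602e-13 J/MeV = 7.1426e-11 J
Per mole: 7.1426e-11 J × 6.022e23 mol⁻¹ = 4.3013e+13 J/mol

4.30e+13 J/mol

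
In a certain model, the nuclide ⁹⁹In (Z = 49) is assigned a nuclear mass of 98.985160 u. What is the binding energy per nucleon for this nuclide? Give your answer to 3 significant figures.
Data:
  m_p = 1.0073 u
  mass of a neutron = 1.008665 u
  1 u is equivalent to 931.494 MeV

7.58 MeV/nucleon

Total constituent mass: 49 × 1.0073 + 50 × 1.008665 = 99.790950 u
Mass defect Δm = 99.790950 − 98.985160 = 0.805790 u
Binding energy = Δm·c² = 0.805790 × 931.494 MeV/u = 750.589 MeV
Per nucleon: 750.589 / 99 = 7.582 MeV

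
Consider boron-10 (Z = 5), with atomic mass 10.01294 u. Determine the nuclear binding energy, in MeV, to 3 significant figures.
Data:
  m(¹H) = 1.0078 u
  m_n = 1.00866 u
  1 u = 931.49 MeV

64.6 MeV

Σm = 5·m(¹H) + 5·m_n = 5.0390 + 5.04330 = 10.08230 u
Δm = 10.08230 − 10.01294 = 0.06936 u
Converting to energy: 0.06936 u × 931.49 MeV/u = 64.6081 MeV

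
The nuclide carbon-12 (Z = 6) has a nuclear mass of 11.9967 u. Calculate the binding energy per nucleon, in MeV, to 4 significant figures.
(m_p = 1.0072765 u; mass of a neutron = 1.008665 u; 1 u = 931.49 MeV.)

7.681 MeV/nucleon

The nucleus contains 6 protons and 12 − 6 = 6 neutrons.
Mass of separated nucleons = 6(1.0072765) + 6(1.008665) = 6.0436590 + 6.051990 = 12.0956490 u
The mass defect is 12.0956490 − 11.9967 = 0.0989490 u.
E_B = 0.0989490 × 931.49 = 92.1700 MeV
Dividing by A = 12 gives 7.681 MeV per nucleon.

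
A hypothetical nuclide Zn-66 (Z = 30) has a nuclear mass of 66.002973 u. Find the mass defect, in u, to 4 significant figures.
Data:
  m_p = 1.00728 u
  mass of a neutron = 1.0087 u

Mass of separated nucleons = 30(1.00728) + 36(1.0087) = 30.21840 + 36.3132 = 66.53160 u
Δm = 66.53160 − 66.002973 = 0.528627 u

0.5286 u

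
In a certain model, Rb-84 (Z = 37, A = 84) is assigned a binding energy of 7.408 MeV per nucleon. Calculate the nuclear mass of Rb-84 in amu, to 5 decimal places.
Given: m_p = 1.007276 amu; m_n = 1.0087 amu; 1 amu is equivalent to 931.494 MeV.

84.01008 amu

Total binding energy = 84 × 7.408 = 622.272 MeV
Mass defect = 622.272 MeV / (931.494 MeV/amu) = 0.6680365 amu
Constituent mass = 37(1.007276) + 47(1.0087) = 84.678112 amu
Nuclear mass = 84.678112 − 0.6680365 = 84.0100755 amu ≈ 84.01008 amu (to 5 decimal places)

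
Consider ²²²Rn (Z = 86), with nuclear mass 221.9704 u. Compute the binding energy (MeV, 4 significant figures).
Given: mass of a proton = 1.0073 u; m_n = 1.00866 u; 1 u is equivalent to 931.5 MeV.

With 86 protons and 136 neutrons (A = 222):
Σm = 86·m_p + 136·m_n = 86.6278 + 137.17776 = 223.80556 u
Δm = 223.80556 − 221.9704 = 1.83516 u
Binding energy = Δm·c² = 1.83516 × 931.5 MeV/u = 1709.45 MeV

1709 MeV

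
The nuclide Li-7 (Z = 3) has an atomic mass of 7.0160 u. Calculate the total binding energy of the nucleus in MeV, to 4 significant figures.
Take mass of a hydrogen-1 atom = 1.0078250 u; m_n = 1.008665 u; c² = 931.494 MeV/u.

39.25 MeV

The nucleus contains 3 protons and 7 − 3 = 4 neutrons.
Total constituent mass: 3 × 1.0078250 + 4 × 1.008665 = 7.0581350 u
The mass defect is 7.0581350 − 7.0160 = 0.0421350 u.
E_B = 0.0421350 × 931.494 = 39.2485 MeV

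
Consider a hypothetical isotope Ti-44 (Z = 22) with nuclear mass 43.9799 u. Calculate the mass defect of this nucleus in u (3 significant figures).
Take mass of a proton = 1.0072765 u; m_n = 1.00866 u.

0.371 u

Total constituent mass: 22 × 1.0072765 + 22 × 1.00866 = 44.3506030 u
Mass defect Δm = 44.3506030 − 43.9799 = 0.3707030 u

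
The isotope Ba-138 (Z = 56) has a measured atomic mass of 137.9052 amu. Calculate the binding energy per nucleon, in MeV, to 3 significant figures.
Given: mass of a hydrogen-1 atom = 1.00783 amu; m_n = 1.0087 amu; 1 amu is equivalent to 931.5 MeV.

8.42 MeV/nucleon

Total constituent mass: 56 × 1.00783 + 82 × 1.0087 = 139.15188 amu
Mass defect Δm = 139.15188 − 137.9052 = 1.24668 amu
E_B = 1.24668 × 931.5 = 1161.28 MeV
BE/A = 1161.28 MeV / 138 = 8.415 MeV/nucleon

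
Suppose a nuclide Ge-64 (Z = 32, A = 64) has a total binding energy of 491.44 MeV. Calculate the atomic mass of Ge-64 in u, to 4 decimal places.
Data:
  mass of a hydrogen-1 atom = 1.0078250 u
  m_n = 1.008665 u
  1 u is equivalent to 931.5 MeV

64.0001 u

Mass defect = 491.44 MeV / (931.5 MeV/u) = 0.527579 u
Constituent mass = 32(1.0078250) + 32(1.008665) = 64.5276800 u
Atomic mass = 64.5276800 − 0.527579 = 64.0001010 u ≈ 64.0001 u (to 4 decimal places)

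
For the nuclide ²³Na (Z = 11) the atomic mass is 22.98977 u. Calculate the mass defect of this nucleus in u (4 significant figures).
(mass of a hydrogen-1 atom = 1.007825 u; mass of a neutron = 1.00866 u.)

0.2002 u

Z = 11, so N = A − Z = 23 − 11 = 12.
Mass of separated nucleons = 11(1.007825) + 12(1.00866) = 11.086075 + 12.10392 = 23.189995 u
Δm = 23.189995 − 22.98977 = 0.200225 u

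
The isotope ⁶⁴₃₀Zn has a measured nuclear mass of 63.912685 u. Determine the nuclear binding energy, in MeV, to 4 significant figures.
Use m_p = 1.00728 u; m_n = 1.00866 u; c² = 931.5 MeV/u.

With 30 protons and 34 neutrons (A = 64):
Σm = 30·m_p + 34·m_n = 30.21840 + 34.29444 = 64.51284 u
Mass defect Δm = 64.51284 − 63.912685 = 0.600155 u
Binding energy = Δm·c² = 0.600155 × 931.5 MeV/u = 559.044 MeV

559.0 MeV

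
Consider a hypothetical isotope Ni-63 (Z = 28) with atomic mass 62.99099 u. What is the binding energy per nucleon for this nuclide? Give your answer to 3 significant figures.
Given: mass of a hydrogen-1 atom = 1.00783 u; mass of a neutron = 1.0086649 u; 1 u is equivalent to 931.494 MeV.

7.86 MeV/nucleon

The nucleus contains 28 protons and 63 − 28 = 35 neutrons.
Total constituent mass: 28 × 1.00783 + 35 × 1.0086649 = 63.5225115 u
Δm = 63.5225115 − 62.99099 = 0.5315215 u
E_B = 0.5315215 × 931.494 = 495.109 MeV
Per nucleon: 495.109 / 63 = 7.859 MeV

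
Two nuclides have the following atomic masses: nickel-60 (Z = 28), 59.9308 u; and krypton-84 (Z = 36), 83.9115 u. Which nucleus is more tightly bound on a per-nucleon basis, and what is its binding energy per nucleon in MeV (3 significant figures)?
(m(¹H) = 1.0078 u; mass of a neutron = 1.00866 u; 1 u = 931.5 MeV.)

nickel-60: Σm = 28(1.0078) + 32(1.00866) = 60.49552 u; Δm = 0.56472 u; E_B = 526.04 MeV; E_B/A = 8.767 MeV
krypton-84: Σm = 36(1.0078) + 48(1.00866) = 84.69648 u; Δm = 0.78498 u; E_B = 731.21 MeV; E_B/A = 8.7049 MeV
nickel-60 has the higher binding energy per nucleon, so it is the more tightly bound nucleus.

nickel-60; 8.77 MeV/nucleon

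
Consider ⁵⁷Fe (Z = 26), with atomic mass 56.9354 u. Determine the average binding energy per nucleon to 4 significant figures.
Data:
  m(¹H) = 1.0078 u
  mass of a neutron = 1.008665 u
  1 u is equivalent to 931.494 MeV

Mass of separated nucleons = 26(1.0078) + 31(1.008665) = 26.2028 + 31.268615 = 57.471415 u
Δm = 57.471415 − 56.9354 = 0.536015 u
Converting to energy: 0.536015 u × 931.494 MeV/u = 499.295 MeV
Per nucleon: 499.295 / 57 = 8.760 MeV

8.760 MeV/nucleon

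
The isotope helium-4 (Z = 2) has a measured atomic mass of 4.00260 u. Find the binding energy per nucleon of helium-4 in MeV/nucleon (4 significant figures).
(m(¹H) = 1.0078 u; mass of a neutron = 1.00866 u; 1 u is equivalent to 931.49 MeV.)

7.061 MeV/nucleon

The nucleus contains 2 protons and 4 − 2 = 2 neutrons.
Σm = 2·m(¹H) + 2·m_n = 2.0156 + 2.01732 = 4.03292 u
Mass defect Δm = 4.03292 − 4.00260 = 0.03032 u
Binding energy = Δm·c² = 0.03032 × 931.49 MeV/u = 28.2428 MeV
BE/A = 28.2428 MeV / 4 = 7.061 MeV/nucleon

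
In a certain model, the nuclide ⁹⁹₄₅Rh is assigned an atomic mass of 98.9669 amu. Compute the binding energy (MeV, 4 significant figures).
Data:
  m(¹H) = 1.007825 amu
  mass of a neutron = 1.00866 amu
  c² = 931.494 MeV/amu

794.4 MeV

Z = 45, so N = A − Z = 99 − 45 = 54.
Σm = 45·m(¹H) + 54·m_n = 45.352125 + 54.46764 = 99.819765 amu
Δm = 99.819765 − 98.9669 = 0.852865 amu
Binding energy = Δm·c² = 0.852865 × 931.494 MeV/amu = 794.439 MeV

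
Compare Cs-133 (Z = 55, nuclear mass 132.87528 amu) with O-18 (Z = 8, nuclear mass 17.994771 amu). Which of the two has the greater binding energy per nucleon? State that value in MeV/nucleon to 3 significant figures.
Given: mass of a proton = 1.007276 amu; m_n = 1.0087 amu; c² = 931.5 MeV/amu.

Cs-133: Σm = 55(1.007276) + 78(1.0087) = 134.078780 amu; Δm = 1.203500 amu; E_B = 1121.1 MeV; E_B/A = 8.429 MeV
O-18: Σm = 8(1.007276) + 10(1.0087) = 18.145208 amu; Δm = 0.150437 amu; E_B = 140.13 MeV; E_B/A = 7.785 MeV
Cs-133 has the higher binding energy per nucleon, so it is the more tightly bound nucleus.

Cs-133; 8.43 MeV/nucleon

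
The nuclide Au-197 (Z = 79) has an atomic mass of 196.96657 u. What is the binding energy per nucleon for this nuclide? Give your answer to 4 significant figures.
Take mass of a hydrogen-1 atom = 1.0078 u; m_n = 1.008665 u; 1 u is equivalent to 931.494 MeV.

Mass of separated nucleons = 79(1.0078) + 118(1.008665) = 79.6162 + 119.022470 = 198.638670 u
The mass defect is 198.638670 − 196.96657 = 1.672100 u.
Binding energy = Δm·c² = 1.672100 × 931.494 MeV/u = 1557.55 MeV
Dividing by A = 197 gives 7.906 MeV per nucleon.

7.906 MeV/nucleon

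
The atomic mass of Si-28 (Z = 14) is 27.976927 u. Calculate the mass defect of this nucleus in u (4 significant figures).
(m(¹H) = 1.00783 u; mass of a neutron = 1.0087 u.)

Total constituent mass: 14 × 1.00783 + 14 × 1.0087 = 28.23142 u
Mass defect Δm = 28.23142 − 27.976927 = 0.254493 u

0.2545 u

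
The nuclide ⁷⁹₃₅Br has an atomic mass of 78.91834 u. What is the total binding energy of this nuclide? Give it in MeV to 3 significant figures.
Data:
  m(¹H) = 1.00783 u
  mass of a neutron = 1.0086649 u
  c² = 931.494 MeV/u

686 MeV

Total constituent mass: 35 × 1.00783 + 44 × 1.0086649 = 79.6553056 u
The mass defect is 79.6553056 − 78.91834 = 0.7369656 u.
Binding energy = Δm·c² = 0.7369656 × 931.494 MeV/u = 686.479 MeV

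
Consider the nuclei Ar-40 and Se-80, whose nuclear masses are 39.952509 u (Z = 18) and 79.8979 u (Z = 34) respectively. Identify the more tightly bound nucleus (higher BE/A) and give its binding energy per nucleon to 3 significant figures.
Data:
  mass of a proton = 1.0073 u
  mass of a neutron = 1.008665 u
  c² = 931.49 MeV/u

Se-80; 8.72 MeV/nucleon

Ar-40: Σm = 18(1.0073) + 22(1.008665) = 40.322030 u; Δm = 0.369521 u; E_B = 344.21 MeV; E_B/A = 8.605 MeV
Se-80: Σm = 34(1.0073) + 46(1.008665) = 80.646790 u; Δm = 0.748890 u; E_B = 697.58 MeV; E_B/A = 8.720 MeV
Se-80 has the higher binding energy per nucleon, so it is the more tightly bound nucleus.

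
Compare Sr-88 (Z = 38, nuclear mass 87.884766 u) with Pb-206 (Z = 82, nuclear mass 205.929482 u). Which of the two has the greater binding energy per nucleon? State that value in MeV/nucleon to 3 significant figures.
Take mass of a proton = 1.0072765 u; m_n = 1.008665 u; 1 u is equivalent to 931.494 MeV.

Sr-88: Σm = 38(1.0072765) + 50(1.008665) = 88.7097570 u; Δm = 0.8249910 u; E_B = 768.47 MeV; E_B/A = 8.733 MeV
Pb-206: Σm = 82(1.0072765) + 124(1.008665) = 207.6711330 u; Δm = 1.7416510 u; E_B = 1622.3 MeV; E_B/A = 7.875 MeV
Sr-88 has the higher binding energy per nucleon, so it is the more tightly bound nucleus.

Sr-88; 8.73 MeV/nucleon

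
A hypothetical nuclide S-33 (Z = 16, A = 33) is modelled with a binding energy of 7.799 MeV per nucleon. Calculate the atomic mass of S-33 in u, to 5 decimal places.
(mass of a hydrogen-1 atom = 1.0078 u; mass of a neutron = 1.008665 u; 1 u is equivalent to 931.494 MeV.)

32.99581 u

Total binding energy = 33 × 7.799 = 257.367 MeV
Mass defect = 257.367 MeV / (931.494 MeV/u) = 0.2762949 u
Constituent mass = 16(1.0078) + 17(1.008665) = 33.272105 u
Atomic mass = 33.272105 − 0.2762949 = 32.9958101 u ≈ 32.99581 u (to 5 decimal places)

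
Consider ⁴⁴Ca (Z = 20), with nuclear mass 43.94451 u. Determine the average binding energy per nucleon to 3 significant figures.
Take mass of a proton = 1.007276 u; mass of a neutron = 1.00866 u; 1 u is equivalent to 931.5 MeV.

Total constituent mass: 20 × 1.007276 + 24 × 1.00866 = 44.353360 u
Mass defect Δm = 44.353360 − 43.94451 = 0.408850 u
Converting to energy: 0.408850 u × 931.5 MeV/u = 380.844 MeV
Dividing by A = 44 gives 8.656 MeV per nucleon.

8.66 MeV/nucleon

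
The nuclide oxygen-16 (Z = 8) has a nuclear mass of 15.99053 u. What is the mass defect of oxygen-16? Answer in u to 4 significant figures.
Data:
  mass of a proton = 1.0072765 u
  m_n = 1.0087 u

0.1373 u

With 8 protons and 8 neutrons (A = 16):
Mass of separated nucleons = 8(1.0072765) + 8(1.0087) = 8.0582120 + 8.0696 = 16.1278120 u
Mass defect Δm = 16.1278120 − 15.99053 = 0.1372820 u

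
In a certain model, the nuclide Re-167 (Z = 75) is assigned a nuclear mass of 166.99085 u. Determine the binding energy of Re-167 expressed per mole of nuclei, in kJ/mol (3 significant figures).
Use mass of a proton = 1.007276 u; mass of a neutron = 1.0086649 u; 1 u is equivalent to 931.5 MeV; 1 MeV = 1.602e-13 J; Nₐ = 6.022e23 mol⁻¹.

With 75 protons and 92 neutrons (A = 167):
Mass of separated nucleons = 75(1.007276) + 92(1.0086649) = 75.545700 + 92.7971708 = 168.3428708 u
The mass defect is 168.3428708 − 166.99085 = 1.3520208 u.
E_B = 1.3520208 × 931.5 = 1259.41 MeV
Per nucleus in joules: 1259.41 MeV × 1.602e-13 J/MeV = 2.0176e-10 J
Per mole: 2.0176e-10 J × 6.022e23 mol⁻¹ = 1.214999e+14 J/mol

1.21e+11 kJ/mol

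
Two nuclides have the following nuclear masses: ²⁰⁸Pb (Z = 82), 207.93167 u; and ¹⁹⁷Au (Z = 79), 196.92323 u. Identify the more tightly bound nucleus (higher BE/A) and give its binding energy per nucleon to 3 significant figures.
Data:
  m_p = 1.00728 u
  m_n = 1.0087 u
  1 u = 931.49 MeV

¹⁹⁷Au; 7.94 MeV/nucleon

²⁰⁸Pb: Σm = 82(1.00728) + 126(1.0087) = 209.69316 u; Δm = 1.76149 u; E_B = 1640.81 MeV; E_B/A = 7.889 MeV
¹⁹⁷Au: Σm = 79(1.00728) + 118(1.0087) = 198.60172 u; Δm = 1.67849 u; E_B = 1563.5 MeV; E_B/A = 7.937 MeV
¹⁹⁷Au has the higher binding energy per nucleon, so it is the more tightly bound nucleus.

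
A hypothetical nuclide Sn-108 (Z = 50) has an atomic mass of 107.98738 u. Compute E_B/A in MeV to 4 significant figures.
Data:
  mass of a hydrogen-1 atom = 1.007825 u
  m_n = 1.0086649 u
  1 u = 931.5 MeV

Total constituent mass: 50 × 1.007825 + 58 × 1.0086649 = 108.8938142 u
Mass defect Δm = 108.8938142 − 107.98738 = 0.9064342 u
E_B = 0.9064342 × 931.5 = 844.343 MeV
Per nucleon: 844.343 / 108 = 7.818 MeV

7.818 MeV/nucleon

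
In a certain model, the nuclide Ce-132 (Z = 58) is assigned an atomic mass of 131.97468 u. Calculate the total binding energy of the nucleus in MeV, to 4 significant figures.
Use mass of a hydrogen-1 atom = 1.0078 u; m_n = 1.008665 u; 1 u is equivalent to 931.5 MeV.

Z = 58, so N = A − Z = 132 − 58 = 74.
Σm = 58·m(¹H) + 74·m_n = 58.4524 + 74.641210 = 133.093610 u
Δm = 133.093610 − 131.97468 = 1.118930 u
E_B = 1.118930 × 931.5 = 1042.28 MeV

1042 MeV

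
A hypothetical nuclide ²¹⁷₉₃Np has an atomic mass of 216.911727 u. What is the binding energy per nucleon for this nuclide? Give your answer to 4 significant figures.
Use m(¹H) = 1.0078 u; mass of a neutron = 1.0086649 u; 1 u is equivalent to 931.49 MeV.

The nucleus contains 93 protons and 217 − 93 = 124 neutrons.
Total constituent mass: 93 × 1.0078 + 124 × 1.0086649 = 218.7998476 u
The mass defect is 218.7998476 − 216.911727 = 1.8881206 u.
Converting to energy: 1.8881206 u × 931.49 MeV/u = 1758.77 MeV
BE/A = 1758.77 MeV / 217 = 8.105 MeV/nucleon

8.105 MeV/nucleon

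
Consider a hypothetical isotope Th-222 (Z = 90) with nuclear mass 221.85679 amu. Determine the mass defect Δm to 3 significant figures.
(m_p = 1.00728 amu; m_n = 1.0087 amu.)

1.95 amu

Z = 90, so N = A − Z = 222 − 90 = 132.
Total constituent mass: 90 × 1.00728 + 132 × 1.0087 = 223.80360 amu
Δm = 223.80360 − 221.85679 = 1.94681 amu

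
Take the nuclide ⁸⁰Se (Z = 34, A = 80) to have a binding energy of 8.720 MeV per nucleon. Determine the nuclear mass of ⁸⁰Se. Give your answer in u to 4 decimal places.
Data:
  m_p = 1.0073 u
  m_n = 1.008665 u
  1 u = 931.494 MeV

Total binding energy = 80 × 8.720 = 697.600 MeV
Mass defect = 697.600 MeV / (931.494 MeV/u) = 0.748904 u
Constituent mass = 34(1.0073) + 46(1.008665) = 80.646790 u
Nuclear mass = 80.646790 − 0.748904 = 79.897886 u ≈ 79.8979 u (to 4 decimal places)

79.8979 u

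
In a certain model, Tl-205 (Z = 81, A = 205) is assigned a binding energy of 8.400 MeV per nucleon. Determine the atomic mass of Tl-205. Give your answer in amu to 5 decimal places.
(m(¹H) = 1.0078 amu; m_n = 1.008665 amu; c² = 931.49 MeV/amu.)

204.85761 amu

Total binding energy = 205 × 8.400 = 1722.000 MeV
Mass defect = 1722.000 MeV / (931.49 MeV/amu) = 1.8486511 amu
Constituent mass = 81(1.0078) + 124(1.008665) = 206.706260 amu
Atomic mass = 206.706260 − 1.8486511 = 204.8576089 amu ≈ 204.85761 amu (to 5 decimal places)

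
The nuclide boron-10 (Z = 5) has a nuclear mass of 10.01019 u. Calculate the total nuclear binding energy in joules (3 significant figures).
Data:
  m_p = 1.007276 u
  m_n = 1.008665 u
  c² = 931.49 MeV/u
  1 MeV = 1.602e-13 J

Mass of separated nucleons = 5(1.007276) + 5(1.008665) = 5.036380 + 5.043325 = 10.079705 u
Δm = 10.079705 − 10.01019 = 0.069515 u
Binding energy = Δm·c² = 0.069515 × 931.49 MeV/u = 64.7525 MeV
In joules: 64.7525 MeV × 1.602e-13 J/MeV = 1.0373e-11 J

1.04e-11 J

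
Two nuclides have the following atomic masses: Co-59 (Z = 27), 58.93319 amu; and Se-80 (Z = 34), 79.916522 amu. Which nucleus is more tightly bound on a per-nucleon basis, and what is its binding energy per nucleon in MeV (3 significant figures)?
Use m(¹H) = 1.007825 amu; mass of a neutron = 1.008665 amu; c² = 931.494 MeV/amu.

Co-59: Σm = 27(1.007825) + 32(1.008665) = 59.488555 amu; Δm = 0.555365 amu; E_B = 517.32 MeV; E_B/A = 8.768 MeV
Se-80: Σm = 34(1.007825) + 46(1.008665) = 80.664640 amu; Δm = 0.748118 amu; E_B = 696.87 MeV; E_B/A = 8.711 MeV
Co-59 has the higher binding energy per nucleon, so it is the more tightly bound nucleus.

Co-59; 8.77 MeV/nucleon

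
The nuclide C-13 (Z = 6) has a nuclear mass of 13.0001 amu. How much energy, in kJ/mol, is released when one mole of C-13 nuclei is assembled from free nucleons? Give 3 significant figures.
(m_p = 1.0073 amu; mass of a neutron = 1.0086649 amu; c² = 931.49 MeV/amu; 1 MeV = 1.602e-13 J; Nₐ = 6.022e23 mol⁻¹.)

Σm = 6·m_p + 7·m_n = 6.0438 + 7.0606543 = 13.1044543 amu
Δm = 13.1044543 − 13.0001 = 0.1043543 amu
Converting to energy: 0.1043543 amu × 931.49 MeV/amu = 97.2050 MeV
Per nucleus in joules: 97.2050 MeV × 1.602e-13 J/MeV = 1.5572e-11 J
Per mole: 1.5572e-11 J × 6.022e23 mol⁻¹ = 9.3775e+12 J/mol

9.38e+09 kJ/mol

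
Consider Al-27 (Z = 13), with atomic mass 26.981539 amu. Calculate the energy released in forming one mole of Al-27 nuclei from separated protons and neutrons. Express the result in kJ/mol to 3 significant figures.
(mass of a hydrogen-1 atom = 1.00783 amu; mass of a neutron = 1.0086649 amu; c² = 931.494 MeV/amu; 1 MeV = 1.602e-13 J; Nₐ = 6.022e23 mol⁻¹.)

2.17e+10 kJ/mol

Mass of separated nucleons = 13(1.00783) + 14(1.0086649) = 13.10179 + 14.1213086 = 27.2230986 amu
Δm = 27.2230986 − 26.981539 = 0.2415596 amu
Binding energy = Δm·c² = 0.2415596 × 931.494 MeV/amu = 225.011 MeV
Per nucleus in joules: 225.011 MeV × 1.602e-13 J/MeV = 3.6047e-11 J
Per mole: 3.6047e-11 J × 6.022e23 mol⁻¹ = 2.1708e+13 J/mol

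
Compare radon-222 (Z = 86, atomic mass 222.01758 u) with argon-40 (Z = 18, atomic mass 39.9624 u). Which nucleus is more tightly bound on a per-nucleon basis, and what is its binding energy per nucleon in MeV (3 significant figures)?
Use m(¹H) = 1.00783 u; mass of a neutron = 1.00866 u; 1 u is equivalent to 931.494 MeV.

argon-40; 8.59 MeV/nucleon

radon-222: Σm = 86(1.00783) + 136(1.00866) = 223.85114 u; Δm = 1.83356 u; E_B = 1707.95 MeV; E_B/A = 7.693 MeV
argon-40: Σm = 18(1.00783) + 22(1.00866) = 40.33146 u; Δm = 0.36906 u; E_B = 343.777 MeV; E_B/A = 8.594 MeV
argon-40 has the higher binding energy per nucleon, so it is the more tightly bound nucleus.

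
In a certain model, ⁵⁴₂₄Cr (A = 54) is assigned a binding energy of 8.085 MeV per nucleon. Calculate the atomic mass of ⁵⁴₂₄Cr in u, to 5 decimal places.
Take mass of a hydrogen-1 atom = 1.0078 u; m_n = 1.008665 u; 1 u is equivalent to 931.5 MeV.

53.97845 u

Total binding energy = 54 × 8.085 = 436.590 MeV
Mass defect = 436.590 MeV / (931.5 MeV/u) = 0.4686957 u
Constituent mass = 24(1.0078) + 30(1.008665) = 54.447150 u
Atomic mass = 54.447150 − 0.4686957 = 53.9784543 u ≈ 53.97845 u (to 5 decimal places)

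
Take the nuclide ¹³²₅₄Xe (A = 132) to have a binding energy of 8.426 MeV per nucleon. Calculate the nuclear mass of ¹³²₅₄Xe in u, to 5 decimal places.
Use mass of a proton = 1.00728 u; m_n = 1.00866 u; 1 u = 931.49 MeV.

131.87456 u

Total binding energy = 132 × 8.426 = 1112.232 MeV
Mass defect = 1112.232 MeV / (931.49 MeV/u) = 1.1940354 u
Constituent mass = 54(1.00728) + 78(1.00866) = 133.06860 u
Nuclear mass = 133.06860 − 1.1940354 = 131.8745646 u ≈ 131.87456 u (to 5 decimal places)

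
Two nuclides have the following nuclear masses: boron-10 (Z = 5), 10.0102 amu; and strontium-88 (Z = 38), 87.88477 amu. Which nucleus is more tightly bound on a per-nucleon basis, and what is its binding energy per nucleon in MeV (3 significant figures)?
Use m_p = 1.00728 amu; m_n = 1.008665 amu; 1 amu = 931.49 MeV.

strontium-88; 8.73 MeV/nucleon

boron-10: Σm = 5(1.00728) + 5(1.008665) = 10.079725 amu; Δm = 0.069525 amu; E_B = 64.762 MeV; E_B/A = 6.476 MeV
strontium-88: Σm = 38(1.00728) + 50(1.008665) = 88.709890 amu; Δm = 0.825120 amu; E_B = 768.59 MeV; E_B/A = 8.734 MeV
strontium-88 has the higher binding energy per nucleon, so it is the more tightly bound nucleus.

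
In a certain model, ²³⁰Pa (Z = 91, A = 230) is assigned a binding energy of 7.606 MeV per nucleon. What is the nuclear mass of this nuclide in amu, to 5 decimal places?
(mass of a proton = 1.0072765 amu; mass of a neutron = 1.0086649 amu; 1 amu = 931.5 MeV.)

Total binding energy = 230 × 7.606 = 1749.380 MeV
Mass defect = 1749.380 MeV / (931.5 MeV/amu) = 1.8780247 amu
Constituent mass = 91(1.0072765) + 139(1.0086649) = 231.8665826 amu
Nuclear mass = 231.8665826 − 1.8780247 = 229.9885579 amu ≈ 229.98856 amu (to 5 decimal places)

229.98856 amu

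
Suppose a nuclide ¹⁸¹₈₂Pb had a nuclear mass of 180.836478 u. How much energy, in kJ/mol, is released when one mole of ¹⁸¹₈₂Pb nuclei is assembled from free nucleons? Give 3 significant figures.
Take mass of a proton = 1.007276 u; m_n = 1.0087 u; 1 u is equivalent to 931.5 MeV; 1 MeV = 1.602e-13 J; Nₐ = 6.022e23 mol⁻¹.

1.46e+11 kJ/mol

The nucleus contains 82 protons and 181 − 82 = 99 neutrons.
Σm = 82·m_p + 99·m_n = 82.596632 + 99.8613 = 182.457932 u
Mass defect Δm = 182.457932 − 180.836478 = 1.621454 u
Converting to energy: 1.621454 u × 931.5 MeV/u = 1510.38 MeV
Per nucleus in joules: 1510.38 MeV × 1.602e-13 J/MeV = 2.4196e-10 J
Per mole: 2.4196e-10 J × 6.022e23 mol⁻¹ = 1.4571e+14 J/mol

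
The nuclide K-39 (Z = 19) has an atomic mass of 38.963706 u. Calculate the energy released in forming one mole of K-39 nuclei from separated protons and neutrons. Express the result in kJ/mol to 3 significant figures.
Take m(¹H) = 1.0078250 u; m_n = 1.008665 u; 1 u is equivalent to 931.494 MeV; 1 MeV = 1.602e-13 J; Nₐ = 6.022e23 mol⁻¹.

Total constituent mass: 19 × 1.0078250 + 20 × 1.008665 = 39.3219750 u
The mass defect is 39.3219750 − 38.963706 = 0.3582690 u.
Converting to energy: 0.3582690 u × 931.494 MeV/u = 333.725 MeV
Per nucleus in joules: 333.725 MeV × 1.602e-13 J/MeV = 5.3463e-11 J
Per mole: 5.3463e-11 J × 6.022e23 mol⁻¹ = 3.2195e+13 J/mol

3.22e+10 kJ/mol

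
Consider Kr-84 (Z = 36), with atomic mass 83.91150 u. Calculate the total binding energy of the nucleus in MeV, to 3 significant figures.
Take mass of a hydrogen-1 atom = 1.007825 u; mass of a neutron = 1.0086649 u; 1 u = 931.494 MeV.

The nucleus contains 36 protons and 84 − 36 = 48 neutrons.
Σm = 36·m(¹H) + 48·m_n = 36.281700 + 48.4159152 = 84.6976152 u
Mass defect Δm = 84.6976152 − 83.91150 = 0.7861152 u
E_B = 0.7861152 × 931.494 = 732.262 MeV

732 MeV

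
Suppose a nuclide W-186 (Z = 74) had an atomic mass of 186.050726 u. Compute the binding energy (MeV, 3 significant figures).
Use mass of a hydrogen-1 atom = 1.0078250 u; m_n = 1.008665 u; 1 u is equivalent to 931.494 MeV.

The nucleus contains 74 protons and 186 − 74 = 112 neutrons.
Σm = 74·m(¹H) + 112·m_n = 74.5790500 + 112.970480 = 187.5495300 u
The mass defect is 187.5495300 − 186.050726 = 1.4988040 u.
Binding energy = Δm·c² = 1.4988040 × 931.494 MeV/u = 1396.13 MeV

1400 MeV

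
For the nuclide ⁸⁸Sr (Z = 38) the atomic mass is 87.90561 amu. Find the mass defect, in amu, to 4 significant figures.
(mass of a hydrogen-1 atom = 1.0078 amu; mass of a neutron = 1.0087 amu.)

Z = 38, so N = A − Z = 88 − 38 = 50.
Mass of separated nucleons = 38(1.0078) + 50(1.0087) = 38.2964 + 50.4350 = 88.7314 amu
The mass defect is 88.7314 − 87.90561 = 0.82579 amu.

0.8258 amu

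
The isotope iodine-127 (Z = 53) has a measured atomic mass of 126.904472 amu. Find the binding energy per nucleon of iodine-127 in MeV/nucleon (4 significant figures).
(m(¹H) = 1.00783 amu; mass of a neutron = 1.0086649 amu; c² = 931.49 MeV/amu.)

With 53 protons and 74 neutrons (A = 127):
Σm = 53·m(¹H) + 74·m_n = 53.41499 + 74.6412026 = 128.0561926 amu
Δm = 128.0561926 − 126.904472 = 1.1517206 amu
Binding energy = Δm·c² = 1.1517206 × 931.49 MeV/amu = 1072.82 MeV
Dividing by A = 127 gives 8.447 MeV per nucleon.

8.447 MeV/nucleon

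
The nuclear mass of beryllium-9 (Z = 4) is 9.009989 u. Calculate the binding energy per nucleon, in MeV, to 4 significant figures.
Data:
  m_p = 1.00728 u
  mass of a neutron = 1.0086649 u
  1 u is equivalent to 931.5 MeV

Σm = 4·m_p + 5·m_n = 4.02912 + 5.0433245 = 9.0724445 u
Mass defect Δm = 9.0724445 − 9.009989 = 0.0624555 u
Binding energy = Δm·c² = 0.0624555 × 931.5 MeV/u = 58.1773 MeV
Per nucleon: 58.1773 / 9 = 6.464 MeV

6.464 MeV/nucleon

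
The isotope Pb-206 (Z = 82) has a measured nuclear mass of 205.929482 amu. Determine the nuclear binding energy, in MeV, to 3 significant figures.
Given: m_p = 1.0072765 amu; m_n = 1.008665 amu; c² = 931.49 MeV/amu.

With 82 protons and 124 neutrons (A = 206):
Σm = 82·m_p + 124·m_n = 82.5966730 + 125.074460 = 207.6711330 amu
Mass defect Δm = 207.6711330 − 205.929482 = 1.7416510 amu
Converting to energy: 1.7416510 amu × 931.49 MeV/amu = 1622.33 MeV

1620 MeV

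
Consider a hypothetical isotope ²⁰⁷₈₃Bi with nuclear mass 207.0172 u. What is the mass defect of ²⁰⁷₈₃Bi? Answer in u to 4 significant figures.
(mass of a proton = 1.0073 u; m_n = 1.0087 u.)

The nucleus contains 83 protons and 207 − 83 = 124 neutrons.
Mass of separated nucleons = 83(1.0073) + 124(1.0087) = 83.6059 + 125.0788 = 208.6847 u
The mass defect is 208.6847 − 207.0172 = 1.6675 u.

1.668 u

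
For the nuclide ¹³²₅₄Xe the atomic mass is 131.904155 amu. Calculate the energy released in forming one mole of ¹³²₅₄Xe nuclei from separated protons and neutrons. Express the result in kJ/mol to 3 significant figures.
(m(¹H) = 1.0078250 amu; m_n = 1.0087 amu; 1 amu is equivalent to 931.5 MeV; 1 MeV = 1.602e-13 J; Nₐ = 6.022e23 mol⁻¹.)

1.08e+11 kJ/mol

Mass of separated nucleons = 54(1.0078250) + 78(1.0087) = 54.4225500 + 78.6786 = 133.1011500 amu
Δm = 133.1011500 − 131.904155 = 1.1969950 amu
E_B = 1.1969950 × 931.5 = 1115.00 MeV
Per nucleus in joules: 1115.00 MeV × 1.602e-13 J/MeV = 1.7862e-10 J
Per mole: 1.7862e-10 J × 6.022e23 mol⁻¹ = 1.0756e+14 J/mol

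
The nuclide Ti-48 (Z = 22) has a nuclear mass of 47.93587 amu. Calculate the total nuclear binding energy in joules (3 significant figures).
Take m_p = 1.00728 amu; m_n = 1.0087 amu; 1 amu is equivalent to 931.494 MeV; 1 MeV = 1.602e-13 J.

6.72e-11 J

Z = 22, so N = A − Z = 48 − 22 = 26.
Mass of separated nucleons = 22(1.00728) + 26(1.0087) = 22.16016 + 26.2262 = 48.38636 amu
The mass defect is 48.38636 − 47.93587 = 0.45049 amu.
Converting to energy: 0.45049 amu × 931.494 MeV/amu = 419.629 MeV
In joules: 419.629 MeV × 1.602e-13 J/MeV = 6.7225e-11 J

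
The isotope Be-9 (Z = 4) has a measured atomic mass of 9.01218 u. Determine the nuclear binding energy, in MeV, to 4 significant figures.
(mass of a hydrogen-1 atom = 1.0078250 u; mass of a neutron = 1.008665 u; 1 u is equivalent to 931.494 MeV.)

58.17 MeV

Mass of separated nucleons = 4(1.0078250) + 5(1.008665) = 4.0313000 + 5.043325 = 9.0746250 u
The mass defect is 9.0746250 − 9.01218 = 0.0624450 u.
Binding energy = Δm·c² = 0.0624450 × 931.494 MeV/u = 58.1671 MeV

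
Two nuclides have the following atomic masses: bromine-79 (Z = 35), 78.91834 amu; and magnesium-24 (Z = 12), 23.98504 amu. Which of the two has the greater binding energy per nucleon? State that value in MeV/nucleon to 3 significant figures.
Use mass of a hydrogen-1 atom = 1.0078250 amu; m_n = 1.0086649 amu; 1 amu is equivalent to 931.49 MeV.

bromine-79; 8.69 MeV/nucleon

bromine-79: Σm = 35(1.0078250) + 44(1.0086649) = 79.6551306 amu; Δm = 0.7367906 amu; E_B = 686.313 MeV; E_B/A = 8.688 MeV
magnesium-24: Σm = 12(1.0078250) + 12(1.0086649) = 24.1978788 amu; Δm = 0.2128388 amu; E_B = 198.26 MeV; E_B/A = 8.261 MeV
bromine-79 has the higher binding energy per nucleon, so it is the more tightly bound nucleus.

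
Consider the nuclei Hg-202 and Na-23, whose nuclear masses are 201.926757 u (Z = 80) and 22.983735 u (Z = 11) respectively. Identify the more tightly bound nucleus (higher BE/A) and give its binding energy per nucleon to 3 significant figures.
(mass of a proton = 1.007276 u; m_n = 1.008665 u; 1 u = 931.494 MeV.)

Na-23; 8.11 MeV/nucleon

Hg-202: Σm = 80(1.007276) + 122(1.008665) = 203.639210 u; Δm = 1.712453 u; E_B = 1595.1 MeV; E_B/A = 7.897 MeV
Na-23: Σm = 11(1.007276) + 12(1.008665) = 23.184016 u; Δm = 0.200281 u; E_B = 186.56 MeV; E_B/A = 8.111 MeV
Na-23 has the higher binding energy per nucleon, so it is the more tightly bound nucleus.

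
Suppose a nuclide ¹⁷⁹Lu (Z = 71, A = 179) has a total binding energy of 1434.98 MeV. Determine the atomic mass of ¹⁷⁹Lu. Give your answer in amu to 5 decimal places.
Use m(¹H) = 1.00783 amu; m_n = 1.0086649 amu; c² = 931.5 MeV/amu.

178.95123 amu

Mass defect = 1434.98 MeV / (931.5 MeV/amu) = 1.5405046 amu
Constituent mass = 71(1.00783) + 108(1.0086649) = 180.4917392 amu
Atomic mass = 180.4917392 − 1.5405046 = 178.9512346 amu ≈ 178.95123 amu (to 5 decimal places)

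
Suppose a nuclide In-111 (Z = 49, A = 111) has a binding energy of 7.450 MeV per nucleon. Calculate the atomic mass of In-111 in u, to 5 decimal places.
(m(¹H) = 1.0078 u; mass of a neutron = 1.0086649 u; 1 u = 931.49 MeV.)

111.03165 u

Total binding energy = 111 × 7.450 = 826.950 MeV
Mass defect = 826.950 MeV / (931.49 MeV/u) = 0.8877712 u
Constituent mass = 49(1.0078) + 62(1.0086649) = 111.9194238 u
Atomic mass = 111.9194238 − 0.8877712 = 111.0316526 u ≈ 111.03165 u (to 5 decimal places)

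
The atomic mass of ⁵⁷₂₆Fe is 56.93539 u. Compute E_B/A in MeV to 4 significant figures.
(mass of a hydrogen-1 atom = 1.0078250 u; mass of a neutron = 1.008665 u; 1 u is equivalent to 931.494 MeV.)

8.770 MeV/nucleon

Σm = 26·m(¹H) + 31·m_n = 26.2034500 + 31.268615 = 57.4720650 u
Δm = 57.4720650 − 56.93539 = 0.5366750 u
E_B = 0.5366750 × 931.494 = 499.910 MeV
Dividing by A = 57 gives 8.770 MeV per nucleon.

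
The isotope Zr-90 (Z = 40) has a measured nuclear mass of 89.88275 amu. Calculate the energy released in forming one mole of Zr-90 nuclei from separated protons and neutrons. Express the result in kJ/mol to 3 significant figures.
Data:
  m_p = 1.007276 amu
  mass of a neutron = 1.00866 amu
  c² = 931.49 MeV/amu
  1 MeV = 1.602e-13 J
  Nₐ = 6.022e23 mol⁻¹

Total constituent mass: 40 × 1.007276 + 50 × 1.00866 = 90.724040 amu
Mass defect Δm = 90.724040 − 89.88275 = 0.841290 amu
Binding energy = Δm·c² = 0.841290 × 931.49 MeV/amu = 783.653 MeV
Per nucleus in joules: 783.653 MeV × 1.602e-13 J/MeV = 1.2554e-10 J
Per mole: 1.2554e-10 J × 6.022e23 mol⁻¹ = 7.5600e+13 J/mol

7.56e+10 kJ/mol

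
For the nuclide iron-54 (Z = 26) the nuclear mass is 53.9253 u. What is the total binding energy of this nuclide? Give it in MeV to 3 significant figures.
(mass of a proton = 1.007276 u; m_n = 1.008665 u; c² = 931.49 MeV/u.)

472 MeV

Z = 26, so N = A − Z = 54 − 26 = 28.
Σm = 26·m_p + 28·m_n = 26.189176 + 28.242620 = 54.431796 u
The mass defect is 54.431796 − 53.9253 = 0.506496 u.
Converting to energy: 0.506496 u × 931.49 MeV/u = 471.796 MeV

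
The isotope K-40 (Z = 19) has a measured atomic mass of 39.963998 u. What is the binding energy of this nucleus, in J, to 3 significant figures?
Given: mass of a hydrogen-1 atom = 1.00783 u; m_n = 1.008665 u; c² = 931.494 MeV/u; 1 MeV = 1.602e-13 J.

Total constituent mass: 19 × 1.00783 + 21 × 1.008665 = 40.330735 u
Δm = 40.330735 − 39.963998 = 0.366737 u
E_B = 0.366737 × 931.494 = 341.613 MeV
In joules: 341.613 MeV × 1.602e-13 J/MeV = 5.4726e-11 J

5.47e-11 J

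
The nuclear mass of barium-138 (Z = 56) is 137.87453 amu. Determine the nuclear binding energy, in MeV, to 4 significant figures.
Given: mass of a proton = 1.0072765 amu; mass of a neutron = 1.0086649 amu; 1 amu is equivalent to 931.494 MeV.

The nucleus contains 56 protons and 138 − 56 = 82 neutrons.
Total constituent mass: 56 × 1.0072765 + 82 × 1.0086649 = 139.1180058 amu
Δm = 139.1180058 − 137.87453 = 1.2434758 amu
E_B = 1.2434758 × 931.494 = 1158.29 MeV

1158 MeV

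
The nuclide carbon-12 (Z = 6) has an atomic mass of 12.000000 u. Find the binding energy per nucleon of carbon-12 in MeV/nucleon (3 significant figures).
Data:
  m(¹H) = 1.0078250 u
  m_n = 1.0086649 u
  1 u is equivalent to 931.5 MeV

Z = 6, so N = A − Z = 12 − 6 = 6.
Mass of separated nucleons = 6(1.0078250) + 6(1.0086649) = 6.0469500 + 6.0519894 = 12.0989394 u
The mass defect is 12.0989394 − 12.000000 = 0.0989394 u.
E_B = 0.0989394 × 931.5 = 92.1621 MeV
Dividing by A = 12 gives 7.680 MeV per nucleon.

7.68 MeV/nucleon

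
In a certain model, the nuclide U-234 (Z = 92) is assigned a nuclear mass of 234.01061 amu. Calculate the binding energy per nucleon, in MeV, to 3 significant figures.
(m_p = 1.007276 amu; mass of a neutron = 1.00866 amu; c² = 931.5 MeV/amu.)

7.52 MeV/nucleon

The nucleus contains 92 protons and 234 − 92 = 142 neutrons.
Σm = 92·m_p + 142·m_n = 92.669392 + 143.22972 = 235.899112 amu
The mass defect is 235.899112 − 234.01061 = 1.888502 amu.
E_B = 1.888502 × 931.5 = 1759.14 MeV
Dividing by A = 234 gives 7.518 MeV per nucleon.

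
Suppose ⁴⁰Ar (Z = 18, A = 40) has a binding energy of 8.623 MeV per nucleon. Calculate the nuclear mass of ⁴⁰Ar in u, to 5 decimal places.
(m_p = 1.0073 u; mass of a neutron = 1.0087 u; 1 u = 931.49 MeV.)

Total binding energy = 40 × 8.623 = 344.920 MeV
Mass defect = 344.920 MeV / (931.49 MeV/u) = 0.3702885 u
Constituent mass = 18(1.0073) + 22(1.0087) = 40.3228 u
Nuclear mass = 40.3228 − 0.3702885 = 39.9525115 u ≈ 39.95251 u (to 5 decimal places)

39.95251 u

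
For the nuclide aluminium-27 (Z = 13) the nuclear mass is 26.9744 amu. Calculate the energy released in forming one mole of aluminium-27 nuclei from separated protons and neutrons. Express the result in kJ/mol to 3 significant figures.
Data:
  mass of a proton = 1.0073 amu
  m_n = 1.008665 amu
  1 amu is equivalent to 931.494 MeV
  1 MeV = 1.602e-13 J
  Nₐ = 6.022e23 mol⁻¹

2.17e+10 kJ/mol

The nucleus contains 13 protons and 27 − 13 = 14 neutrons.
Total constituent mass: 13 × 1.0073 + 14 × 1.008665 = 27.216210 amu
Mass defect Δm = 27.216210 − 26.9744 = 0.241810 amu
E_B = 0.241810 × 931.494 = 225.245 MeV
Per nucleus in joules: 225.245 MeV × 1.602e-13 J/MeV = 3.6084e-11 J
Per mole: 3.6084e-11 J × 6.022e23 mol⁻¹ = 2.1730e+13 J/mol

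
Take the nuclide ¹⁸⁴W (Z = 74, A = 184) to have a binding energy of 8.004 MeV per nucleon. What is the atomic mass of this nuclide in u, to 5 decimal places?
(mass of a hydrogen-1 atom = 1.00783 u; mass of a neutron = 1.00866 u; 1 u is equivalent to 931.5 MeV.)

Total binding energy = 184 × 8.004 = 1472.736 MeV
Mass defect = 1472.736 MeV / (931.5 MeV/u) = 1.5810370 u
Constituent mass = 74(1.00783) + 110(1.00866) = 185.53202 u
Atomic mass = 185.53202 − 1.5810370 = 183.9509830 u ≈ 183.95098 u (to 5 decimal places)

183.95098 u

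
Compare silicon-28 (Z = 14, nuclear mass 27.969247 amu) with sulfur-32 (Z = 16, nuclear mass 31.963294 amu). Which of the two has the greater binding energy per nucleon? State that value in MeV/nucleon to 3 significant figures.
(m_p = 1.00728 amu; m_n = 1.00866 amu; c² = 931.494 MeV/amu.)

silicon-28: Σm = 14(1.00728) + 14(1.00866) = 28.22316 amu; Δm = 0.253913 amu; E_B = 236.52 MeV; E_B/A = 8.447 MeV
sulfur-32: Σm = 16(1.00728) + 16(1.00866) = 32.25504 amu; Δm = 0.291746 amu; E_B = 271.7596 MeV; E_B/A = 8.492 MeV
sulfur-32 has the higher binding energy per nucleon, so it is the more tightly bound nucleus.

sulfur-32; 8.49 MeV/nucleon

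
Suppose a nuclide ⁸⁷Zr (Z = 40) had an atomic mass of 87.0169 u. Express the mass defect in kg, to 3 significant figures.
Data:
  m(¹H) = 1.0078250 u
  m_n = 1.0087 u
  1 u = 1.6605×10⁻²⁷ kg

Z = 40, so N = A − Z = 87 − 40 = 47.
Σm = 40·m(¹H) + 47·m_n = 40.3130000 + 47.4089 = 87.7219000 u
Δm = 87.7219000 − 87.0169 = 0.7050000 u
In SI units: 0.7050000 u × 1.6605×10⁻²⁷ kg/u = 1.1707e-27 kg

1.17e-27 kg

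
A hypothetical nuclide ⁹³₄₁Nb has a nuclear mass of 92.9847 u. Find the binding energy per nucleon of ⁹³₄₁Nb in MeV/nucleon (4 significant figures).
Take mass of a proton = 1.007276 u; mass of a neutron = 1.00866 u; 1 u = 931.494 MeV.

7.652 MeV/nucleon

Mass of separated nucleons = 41(1.007276) + 52(1.00866) = 41.298316 + 52.45032 = 93.748636 u
The mass defect is 93.748636 − 92.9847 = 0.763936 u.
E_B = 0.763936 × 931.494 = 711.602 MeV
Dividing by A = 93 gives 7.652 MeV per nucleon.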